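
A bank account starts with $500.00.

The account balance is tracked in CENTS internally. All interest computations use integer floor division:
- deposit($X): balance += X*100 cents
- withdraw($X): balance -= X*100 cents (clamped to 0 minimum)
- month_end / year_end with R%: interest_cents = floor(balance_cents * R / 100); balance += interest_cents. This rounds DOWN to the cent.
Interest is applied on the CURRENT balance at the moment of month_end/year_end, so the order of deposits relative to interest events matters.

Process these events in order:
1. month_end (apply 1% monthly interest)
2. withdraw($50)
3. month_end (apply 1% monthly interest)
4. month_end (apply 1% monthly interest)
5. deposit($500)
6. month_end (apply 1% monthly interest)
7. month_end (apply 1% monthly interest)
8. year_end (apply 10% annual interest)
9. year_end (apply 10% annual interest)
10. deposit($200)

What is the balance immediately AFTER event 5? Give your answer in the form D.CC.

Answer: 964.14

Derivation:
After 1 (month_end (apply 1% monthly interest)): balance=$505.00 total_interest=$5.00
After 2 (withdraw($50)): balance=$455.00 total_interest=$5.00
After 3 (month_end (apply 1% monthly interest)): balance=$459.55 total_interest=$9.55
After 4 (month_end (apply 1% monthly interest)): balance=$464.14 total_interest=$14.14
After 5 (deposit($500)): balance=$964.14 total_interest=$14.14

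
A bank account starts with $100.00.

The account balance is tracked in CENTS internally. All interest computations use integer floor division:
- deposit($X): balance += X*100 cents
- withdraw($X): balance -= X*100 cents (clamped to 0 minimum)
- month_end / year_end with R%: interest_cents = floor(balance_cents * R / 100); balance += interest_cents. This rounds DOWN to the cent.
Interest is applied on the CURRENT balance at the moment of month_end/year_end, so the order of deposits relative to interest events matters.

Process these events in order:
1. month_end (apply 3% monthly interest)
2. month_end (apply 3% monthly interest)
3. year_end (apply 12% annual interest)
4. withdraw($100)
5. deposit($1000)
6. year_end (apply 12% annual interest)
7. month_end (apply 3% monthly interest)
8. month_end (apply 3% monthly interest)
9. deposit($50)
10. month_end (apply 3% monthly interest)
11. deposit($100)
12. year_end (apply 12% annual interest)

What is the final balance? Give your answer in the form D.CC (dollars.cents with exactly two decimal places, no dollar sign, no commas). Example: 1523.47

After 1 (month_end (apply 3% monthly interest)): balance=$103.00 total_interest=$3.00
After 2 (month_end (apply 3% monthly interest)): balance=$106.09 total_interest=$6.09
After 3 (year_end (apply 12% annual interest)): balance=$118.82 total_interest=$18.82
After 4 (withdraw($100)): balance=$18.82 total_interest=$18.82
After 5 (deposit($1000)): balance=$1018.82 total_interest=$18.82
After 6 (year_end (apply 12% annual interest)): balance=$1141.07 total_interest=$141.07
After 7 (month_end (apply 3% monthly interest)): balance=$1175.30 total_interest=$175.30
After 8 (month_end (apply 3% monthly interest)): balance=$1210.55 total_interest=$210.55
After 9 (deposit($50)): balance=$1260.55 total_interest=$210.55
After 10 (month_end (apply 3% monthly interest)): balance=$1298.36 total_interest=$248.36
After 11 (deposit($100)): balance=$1398.36 total_interest=$248.36
After 12 (year_end (apply 12% annual interest)): balance=$1566.16 total_interest=$416.16

Answer: 1566.16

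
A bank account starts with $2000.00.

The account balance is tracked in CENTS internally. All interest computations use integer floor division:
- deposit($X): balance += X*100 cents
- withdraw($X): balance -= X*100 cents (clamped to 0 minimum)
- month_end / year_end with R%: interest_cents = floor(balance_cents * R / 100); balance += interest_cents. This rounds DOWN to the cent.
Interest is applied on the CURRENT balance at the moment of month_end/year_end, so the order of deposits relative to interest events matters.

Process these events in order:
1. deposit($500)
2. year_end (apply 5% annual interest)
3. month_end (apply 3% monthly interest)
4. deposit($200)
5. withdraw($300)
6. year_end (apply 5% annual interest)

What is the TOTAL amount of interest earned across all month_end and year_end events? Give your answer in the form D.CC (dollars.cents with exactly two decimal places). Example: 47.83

After 1 (deposit($500)): balance=$2500.00 total_interest=$0.00
After 2 (year_end (apply 5% annual interest)): balance=$2625.00 total_interest=$125.00
After 3 (month_end (apply 3% monthly interest)): balance=$2703.75 total_interest=$203.75
After 4 (deposit($200)): balance=$2903.75 total_interest=$203.75
After 5 (withdraw($300)): balance=$2603.75 total_interest=$203.75
After 6 (year_end (apply 5% annual interest)): balance=$2733.93 total_interest=$333.93

Answer: 333.93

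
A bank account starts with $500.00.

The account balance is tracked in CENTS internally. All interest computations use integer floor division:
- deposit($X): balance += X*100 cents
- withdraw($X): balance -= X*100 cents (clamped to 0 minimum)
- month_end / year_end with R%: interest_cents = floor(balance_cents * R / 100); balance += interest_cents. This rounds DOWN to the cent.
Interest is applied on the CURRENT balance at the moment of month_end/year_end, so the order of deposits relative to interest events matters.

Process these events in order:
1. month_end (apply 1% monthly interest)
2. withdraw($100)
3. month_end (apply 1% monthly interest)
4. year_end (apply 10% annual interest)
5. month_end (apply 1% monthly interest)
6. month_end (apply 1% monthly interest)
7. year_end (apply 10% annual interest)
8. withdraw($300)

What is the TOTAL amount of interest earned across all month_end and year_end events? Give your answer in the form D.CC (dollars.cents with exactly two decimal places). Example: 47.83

After 1 (month_end (apply 1% monthly interest)): balance=$505.00 total_interest=$5.00
After 2 (withdraw($100)): balance=$405.00 total_interest=$5.00
After 3 (month_end (apply 1% monthly interest)): balance=$409.05 total_interest=$9.05
After 4 (year_end (apply 10% annual interest)): balance=$449.95 total_interest=$49.95
After 5 (month_end (apply 1% monthly interest)): balance=$454.44 total_interest=$54.44
After 6 (month_end (apply 1% monthly interest)): balance=$458.98 total_interest=$58.98
After 7 (year_end (apply 10% annual interest)): balance=$504.87 total_interest=$104.87
After 8 (withdraw($300)): balance=$204.87 total_interest=$104.87

Answer: 104.87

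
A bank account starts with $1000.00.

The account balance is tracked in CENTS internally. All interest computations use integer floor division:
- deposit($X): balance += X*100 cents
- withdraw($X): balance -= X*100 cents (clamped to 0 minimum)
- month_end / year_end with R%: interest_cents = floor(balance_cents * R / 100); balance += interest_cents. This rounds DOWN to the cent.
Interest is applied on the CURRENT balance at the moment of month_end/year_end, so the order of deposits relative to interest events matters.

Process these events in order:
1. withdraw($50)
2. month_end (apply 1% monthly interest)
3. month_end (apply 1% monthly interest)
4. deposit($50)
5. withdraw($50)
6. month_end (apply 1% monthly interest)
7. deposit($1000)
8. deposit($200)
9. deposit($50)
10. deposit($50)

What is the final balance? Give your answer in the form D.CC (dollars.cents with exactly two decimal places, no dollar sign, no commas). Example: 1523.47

Answer: 2278.78

Derivation:
After 1 (withdraw($50)): balance=$950.00 total_interest=$0.00
After 2 (month_end (apply 1% monthly interest)): balance=$959.50 total_interest=$9.50
After 3 (month_end (apply 1% monthly interest)): balance=$969.09 total_interest=$19.09
After 4 (deposit($50)): balance=$1019.09 total_interest=$19.09
After 5 (withdraw($50)): balance=$969.09 total_interest=$19.09
After 6 (month_end (apply 1% monthly interest)): balance=$978.78 total_interest=$28.78
After 7 (deposit($1000)): balance=$1978.78 total_interest=$28.78
After 8 (deposit($200)): balance=$2178.78 total_interest=$28.78
After 9 (deposit($50)): balance=$2228.78 total_interest=$28.78
After 10 (deposit($50)): balance=$2278.78 total_interest=$28.78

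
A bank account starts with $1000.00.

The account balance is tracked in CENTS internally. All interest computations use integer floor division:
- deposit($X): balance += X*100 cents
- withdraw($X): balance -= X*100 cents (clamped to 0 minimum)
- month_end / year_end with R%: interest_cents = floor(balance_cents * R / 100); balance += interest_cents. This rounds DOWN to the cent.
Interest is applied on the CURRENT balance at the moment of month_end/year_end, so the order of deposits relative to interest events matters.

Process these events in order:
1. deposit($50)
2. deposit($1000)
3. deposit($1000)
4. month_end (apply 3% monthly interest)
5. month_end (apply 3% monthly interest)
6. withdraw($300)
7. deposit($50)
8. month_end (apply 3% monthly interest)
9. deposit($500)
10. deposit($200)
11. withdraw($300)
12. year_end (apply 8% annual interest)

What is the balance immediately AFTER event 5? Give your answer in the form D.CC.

After 1 (deposit($50)): balance=$1050.00 total_interest=$0.00
After 2 (deposit($1000)): balance=$2050.00 total_interest=$0.00
After 3 (deposit($1000)): balance=$3050.00 total_interest=$0.00
After 4 (month_end (apply 3% monthly interest)): balance=$3141.50 total_interest=$91.50
After 5 (month_end (apply 3% monthly interest)): balance=$3235.74 total_interest=$185.74

Answer: 3235.74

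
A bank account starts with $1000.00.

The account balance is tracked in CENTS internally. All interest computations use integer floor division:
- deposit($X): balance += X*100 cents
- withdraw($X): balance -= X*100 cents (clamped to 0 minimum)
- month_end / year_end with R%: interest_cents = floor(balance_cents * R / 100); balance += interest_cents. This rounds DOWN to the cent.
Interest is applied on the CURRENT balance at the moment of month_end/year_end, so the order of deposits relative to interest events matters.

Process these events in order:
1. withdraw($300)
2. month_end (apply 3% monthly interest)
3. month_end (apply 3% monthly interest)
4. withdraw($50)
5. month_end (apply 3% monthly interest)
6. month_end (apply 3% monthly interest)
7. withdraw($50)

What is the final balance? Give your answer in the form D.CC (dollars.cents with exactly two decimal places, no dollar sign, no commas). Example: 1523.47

After 1 (withdraw($300)): balance=$700.00 total_interest=$0.00
After 2 (month_end (apply 3% monthly interest)): balance=$721.00 total_interest=$21.00
After 3 (month_end (apply 3% monthly interest)): balance=$742.63 total_interest=$42.63
After 4 (withdraw($50)): balance=$692.63 total_interest=$42.63
After 5 (month_end (apply 3% monthly interest)): balance=$713.40 total_interest=$63.40
After 6 (month_end (apply 3% monthly interest)): balance=$734.80 total_interest=$84.80
After 7 (withdraw($50)): balance=$684.80 total_interest=$84.80

Answer: 684.80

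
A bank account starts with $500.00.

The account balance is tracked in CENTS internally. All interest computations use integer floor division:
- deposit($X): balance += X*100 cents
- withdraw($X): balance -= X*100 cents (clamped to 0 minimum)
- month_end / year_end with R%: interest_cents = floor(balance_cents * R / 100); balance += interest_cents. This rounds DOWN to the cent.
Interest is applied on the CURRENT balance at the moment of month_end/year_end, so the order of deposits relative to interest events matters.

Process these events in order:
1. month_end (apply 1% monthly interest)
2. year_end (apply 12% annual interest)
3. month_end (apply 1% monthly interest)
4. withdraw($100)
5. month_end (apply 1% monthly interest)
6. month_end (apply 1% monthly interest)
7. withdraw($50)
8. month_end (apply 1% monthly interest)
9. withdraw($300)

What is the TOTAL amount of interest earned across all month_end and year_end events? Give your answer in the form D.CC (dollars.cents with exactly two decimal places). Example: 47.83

Answer: 85.01

Derivation:
After 1 (month_end (apply 1% monthly interest)): balance=$505.00 total_interest=$5.00
After 2 (year_end (apply 12% annual interest)): balance=$565.60 total_interest=$65.60
After 3 (month_end (apply 1% monthly interest)): balance=$571.25 total_interest=$71.25
After 4 (withdraw($100)): balance=$471.25 total_interest=$71.25
After 5 (month_end (apply 1% monthly interest)): balance=$475.96 total_interest=$75.96
After 6 (month_end (apply 1% monthly interest)): balance=$480.71 total_interest=$80.71
After 7 (withdraw($50)): balance=$430.71 total_interest=$80.71
After 8 (month_end (apply 1% monthly interest)): balance=$435.01 total_interest=$85.01
After 9 (withdraw($300)): balance=$135.01 total_interest=$85.01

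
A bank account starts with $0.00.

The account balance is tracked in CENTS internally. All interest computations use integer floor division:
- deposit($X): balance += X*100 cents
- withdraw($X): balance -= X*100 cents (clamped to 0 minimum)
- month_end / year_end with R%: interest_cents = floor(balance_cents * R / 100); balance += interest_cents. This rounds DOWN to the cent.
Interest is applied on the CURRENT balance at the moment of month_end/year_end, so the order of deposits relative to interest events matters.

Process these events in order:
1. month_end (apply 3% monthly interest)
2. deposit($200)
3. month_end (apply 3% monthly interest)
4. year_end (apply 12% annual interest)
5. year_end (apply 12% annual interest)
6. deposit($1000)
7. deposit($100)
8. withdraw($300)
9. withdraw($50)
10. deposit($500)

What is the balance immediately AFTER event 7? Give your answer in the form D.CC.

Answer: 1358.40

Derivation:
After 1 (month_end (apply 3% monthly interest)): balance=$0.00 total_interest=$0.00
After 2 (deposit($200)): balance=$200.00 total_interest=$0.00
After 3 (month_end (apply 3% monthly interest)): balance=$206.00 total_interest=$6.00
After 4 (year_end (apply 12% annual interest)): balance=$230.72 total_interest=$30.72
After 5 (year_end (apply 12% annual interest)): balance=$258.40 total_interest=$58.40
After 6 (deposit($1000)): balance=$1258.40 total_interest=$58.40
After 7 (deposit($100)): balance=$1358.40 total_interest=$58.40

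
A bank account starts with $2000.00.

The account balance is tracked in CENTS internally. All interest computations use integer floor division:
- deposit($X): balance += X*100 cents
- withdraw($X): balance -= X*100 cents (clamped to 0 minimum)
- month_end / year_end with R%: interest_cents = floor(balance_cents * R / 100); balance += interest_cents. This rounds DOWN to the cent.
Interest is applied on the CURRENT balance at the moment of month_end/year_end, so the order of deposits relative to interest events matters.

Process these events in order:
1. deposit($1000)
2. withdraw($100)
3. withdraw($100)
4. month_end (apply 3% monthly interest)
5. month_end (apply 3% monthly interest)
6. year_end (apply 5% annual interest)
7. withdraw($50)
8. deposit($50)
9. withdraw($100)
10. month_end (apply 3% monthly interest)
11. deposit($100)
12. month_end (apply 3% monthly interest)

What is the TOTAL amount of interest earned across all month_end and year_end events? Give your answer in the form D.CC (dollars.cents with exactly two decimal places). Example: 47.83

After 1 (deposit($1000)): balance=$3000.00 total_interest=$0.00
After 2 (withdraw($100)): balance=$2900.00 total_interest=$0.00
After 3 (withdraw($100)): balance=$2800.00 total_interest=$0.00
After 4 (month_end (apply 3% monthly interest)): balance=$2884.00 total_interest=$84.00
After 5 (month_end (apply 3% monthly interest)): balance=$2970.52 total_interest=$170.52
After 6 (year_end (apply 5% annual interest)): balance=$3119.04 total_interest=$319.04
After 7 (withdraw($50)): balance=$3069.04 total_interest=$319.04
After 8 (deposit($50)): balance=$3119.04 total_interest=$319.04
After 9 (withdraw($100)): balance=$3019.04 total_interest=$319.04
After 10 (month_end (apply 3% monthly interest)): balance=$3109.61 total_interest=$409.61
After 11 (deposit($100)): balance=$3209.61 total_interest=$409.61
After 12 (month_end (apply 3% monthly interest)): balance=$3305.89 total_interest=$505.89

Answer: 505.89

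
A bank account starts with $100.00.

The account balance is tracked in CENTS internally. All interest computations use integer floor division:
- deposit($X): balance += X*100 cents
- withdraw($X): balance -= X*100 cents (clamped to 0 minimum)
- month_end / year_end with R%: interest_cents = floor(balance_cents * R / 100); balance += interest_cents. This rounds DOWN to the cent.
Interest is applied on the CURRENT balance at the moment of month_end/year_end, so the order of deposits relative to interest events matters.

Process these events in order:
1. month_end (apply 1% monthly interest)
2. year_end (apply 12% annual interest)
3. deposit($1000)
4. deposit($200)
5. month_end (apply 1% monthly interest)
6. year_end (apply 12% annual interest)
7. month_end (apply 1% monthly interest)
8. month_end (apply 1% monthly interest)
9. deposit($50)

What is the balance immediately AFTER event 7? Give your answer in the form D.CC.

After 1 (month_end (apply 1% monthly interest)): balance=$101.00 total_interest=$1.00
After 2 (year_end (apply 12% annual interest)): balance=$113.12 total_interest=$13.12
After 3 (deposit($1000)): balance=$1113.12 total_interest=$13.12
After 4 (deposit($200)): balance=$1313.12 total_interest=$13.12
After 5 (month_end (apply 1% monthly interest)): balance=$1326.25 total_interest=$26.25
After 6 (year_end (apply 12% annual interest)): balance=$1485.40 total_interest=$185.40
After 7 (month_end (apply 1% monthly interest)): balance=$1500.25 total_interest=$200.25

Answer: 1500.25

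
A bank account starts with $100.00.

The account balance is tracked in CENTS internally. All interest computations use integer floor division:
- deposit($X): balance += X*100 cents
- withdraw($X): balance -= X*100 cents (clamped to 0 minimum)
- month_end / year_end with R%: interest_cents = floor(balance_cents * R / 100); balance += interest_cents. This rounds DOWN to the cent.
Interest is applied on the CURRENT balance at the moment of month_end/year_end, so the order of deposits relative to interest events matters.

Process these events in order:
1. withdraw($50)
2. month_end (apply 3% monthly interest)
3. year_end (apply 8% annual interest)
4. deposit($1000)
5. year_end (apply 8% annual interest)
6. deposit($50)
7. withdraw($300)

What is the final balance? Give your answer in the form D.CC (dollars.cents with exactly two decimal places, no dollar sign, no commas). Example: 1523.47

After 1 (withdraw($50)): balance=$50.00 total_interest=$0.00
After 2 (month_end (apply 3% monthly interest)): balance=$51.50 total_interest=$1.50
After 3 (year_end (apply 8% annual interest)): balance=$55.62 total_interest=$5.62
After 4 (deposit($1000)): balance=$1055.62 total_interest=$5.62
After 5 (year_end (apply 8% annual interest)): balance=$1140.06 total_interest=$90.06
After 6 (deposit($50)): balance=$1190.06 total_interest=$90.06
After 7 (withdraw($300)): balance=$890.06 total_interest=$90.06

Answer: 890.06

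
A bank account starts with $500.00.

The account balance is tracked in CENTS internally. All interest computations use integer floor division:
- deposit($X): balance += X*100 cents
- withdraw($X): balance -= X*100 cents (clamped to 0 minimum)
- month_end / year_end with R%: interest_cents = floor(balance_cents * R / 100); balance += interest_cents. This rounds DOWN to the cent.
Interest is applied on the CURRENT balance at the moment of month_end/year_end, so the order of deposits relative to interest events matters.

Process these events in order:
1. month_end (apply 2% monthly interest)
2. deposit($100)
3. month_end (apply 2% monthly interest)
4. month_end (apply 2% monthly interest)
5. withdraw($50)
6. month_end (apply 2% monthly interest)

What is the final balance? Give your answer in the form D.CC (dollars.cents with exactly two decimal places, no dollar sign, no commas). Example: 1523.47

Answer: 596.33

Derivation:
After 1 (month_end (apply 2% monthly interest)): balance=$510.00 total_interest=$10.00
After 2 (deposit($100)): balance=$610.00 total_interest=$10.00
After 3 (month_end (apply 2% monthly interest)): balance=$622.20 total_interest=$22.20
After 4 (month_end (apply 2% monthly interest)): balance=$634.64 total_interest=$34.64
After 5 (withdraw($50)): balance=$584.64 total_interest=$34.64
After 6 (month_end (apply 2% monthly interest)): balance=$596.33 total_interest=$46.33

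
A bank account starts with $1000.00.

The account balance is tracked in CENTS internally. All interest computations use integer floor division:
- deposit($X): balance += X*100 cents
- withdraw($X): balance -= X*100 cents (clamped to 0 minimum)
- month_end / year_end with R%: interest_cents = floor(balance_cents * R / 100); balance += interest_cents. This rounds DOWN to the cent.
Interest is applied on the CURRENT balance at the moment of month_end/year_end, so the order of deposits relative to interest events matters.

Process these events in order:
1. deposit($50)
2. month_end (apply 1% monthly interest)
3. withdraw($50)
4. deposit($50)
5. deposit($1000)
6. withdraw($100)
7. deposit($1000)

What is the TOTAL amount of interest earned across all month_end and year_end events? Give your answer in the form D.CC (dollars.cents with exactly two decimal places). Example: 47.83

After 1 (deposit($50)): balance=$1050.00 total_interest=$0.00
After 2 (month_end (apply 1% monthly interest)): balance=$1060.50 total_interest=$10.50
After 3 (withdraw($50)): balance=$1010.50 total_interest=$10.50
After 4 (deposit($50)): balance=$1060.50 total_interest=$10.50
After 5 (deposit($1000)): balance=$2060.50 total_interest=$10.50
After 6 (withdraw($100)): balance=$1960.50 total_interest=$10.50
After 7 (deposit($1000)): balance=$2960.50 total_interest=$10.50

Answer: 10.50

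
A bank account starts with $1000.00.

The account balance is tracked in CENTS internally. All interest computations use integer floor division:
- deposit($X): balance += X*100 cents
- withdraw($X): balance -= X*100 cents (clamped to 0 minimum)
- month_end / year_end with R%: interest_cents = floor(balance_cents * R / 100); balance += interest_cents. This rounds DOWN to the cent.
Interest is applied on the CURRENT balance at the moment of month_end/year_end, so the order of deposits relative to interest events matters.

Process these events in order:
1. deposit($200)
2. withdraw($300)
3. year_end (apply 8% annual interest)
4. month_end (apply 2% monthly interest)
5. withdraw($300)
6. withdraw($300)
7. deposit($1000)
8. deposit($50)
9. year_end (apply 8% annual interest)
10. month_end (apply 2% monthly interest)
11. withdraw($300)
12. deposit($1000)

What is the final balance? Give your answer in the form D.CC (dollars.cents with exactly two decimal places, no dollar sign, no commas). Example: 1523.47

Answer: 2287.88

Derivation:
After 1 (deposit($200)): balance=$1200.00 total_interest=$0.00
After 2 (withdraw($300)): balance=$900.00 total_interest=$0.00
After 3 (year_end (apply 8% annual interest)): balance=$972.00 total_interest=$72.00
After 4 (month_end (apply 2% monthly interest)): balance=$991.44 total_interest=$91.44
After 5 (withdraw($300)): balance=$691.44 total_interest=$91.44
After 6 (withdraw($300)): balance=$391.44 total_interest=$91.44
After 7 (deposit($1000)): balance=$1391.44 total_interest=$91.44
After 8 (deposit($50)): balance=$1441.44 total_interest=$91.44
After 9 (year_end (apply 8% annual interest)): balance=$1556.75 total_interest=$206.75
After 10 (month_end (apply 2% monthly interest)): balance=$1587.88 total_interest=$237.88
After 11 (withdraw($300)): balance=$1287.88 total_interest=$237.88
After 12 (deposit($1000)): balance=$2287.88 total_interest=$237.88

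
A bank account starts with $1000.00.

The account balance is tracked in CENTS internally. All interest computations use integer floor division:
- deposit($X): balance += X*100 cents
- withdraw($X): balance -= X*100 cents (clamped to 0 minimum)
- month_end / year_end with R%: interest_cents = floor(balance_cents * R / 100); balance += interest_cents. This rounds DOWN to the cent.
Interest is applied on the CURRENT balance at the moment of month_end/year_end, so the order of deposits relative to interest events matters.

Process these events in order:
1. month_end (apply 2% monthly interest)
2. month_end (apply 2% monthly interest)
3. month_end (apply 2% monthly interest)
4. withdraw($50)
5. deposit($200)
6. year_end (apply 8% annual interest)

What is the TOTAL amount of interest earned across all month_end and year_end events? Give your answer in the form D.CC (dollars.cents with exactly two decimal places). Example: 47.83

Answer: 158.09

Derivation:
After 1 (month_end (apply 2% monthly interest)): balance=$1020.00 total_interest=$20.00
After 2 (month_end (apply 2% monthly interest)): balance=$1040.40 total_interest=$40.40
After 3 (month_end (apply 2% monthly interest)): balance=$1061.20 total_interest=$61.20
After 4 (withdraw($50)): balance=$1011.20 total_interest=$61.20
After 5 (deposit($200)): balance=$1211.20 total_interest=$61.20
After 6 (year_end (apply 8% annual interest)): balance=$1308.09 total_interest=$158.09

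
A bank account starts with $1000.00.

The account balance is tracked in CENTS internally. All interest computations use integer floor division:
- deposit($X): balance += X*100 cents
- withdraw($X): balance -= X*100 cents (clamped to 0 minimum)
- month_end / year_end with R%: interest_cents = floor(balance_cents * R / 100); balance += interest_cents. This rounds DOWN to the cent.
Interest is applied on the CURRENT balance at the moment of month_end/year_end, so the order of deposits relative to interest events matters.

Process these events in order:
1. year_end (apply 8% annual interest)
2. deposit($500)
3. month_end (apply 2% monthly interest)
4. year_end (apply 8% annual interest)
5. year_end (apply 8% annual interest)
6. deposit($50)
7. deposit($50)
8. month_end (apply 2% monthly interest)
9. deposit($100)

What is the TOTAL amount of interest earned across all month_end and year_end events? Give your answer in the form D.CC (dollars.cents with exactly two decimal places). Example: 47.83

After 1 (year_end (apply 8% annual interest)): balance=$1080.00 total_interest=$80.00
After 2 (deposit($500)): balance=$1580.00 total_interest=$80.00
After 3 (month_end (apply 2% monthly interest)): balance=$1611.60 total_interest=$111.60
After 4 (year_end (apply 8% annual interest)): balance=$1740.52 total_interest=$240.52
After 5 (year_end (apply 8% annual interest)): balance=$1879.76 total_interest=$379.76
After 6 (deposit($50)): balance=$1929.76 total_interest=$379.76
After 7 (deposit($50)): balance=$1979.76 total_interest=$379.76
After 8 (month_end (apply 2% monthly interest)): balance=$2019.35 total_interest=$419.35
After 9 (deposit($100)): balance=$2119.35 total_interest=$419.35

Answer: 419.35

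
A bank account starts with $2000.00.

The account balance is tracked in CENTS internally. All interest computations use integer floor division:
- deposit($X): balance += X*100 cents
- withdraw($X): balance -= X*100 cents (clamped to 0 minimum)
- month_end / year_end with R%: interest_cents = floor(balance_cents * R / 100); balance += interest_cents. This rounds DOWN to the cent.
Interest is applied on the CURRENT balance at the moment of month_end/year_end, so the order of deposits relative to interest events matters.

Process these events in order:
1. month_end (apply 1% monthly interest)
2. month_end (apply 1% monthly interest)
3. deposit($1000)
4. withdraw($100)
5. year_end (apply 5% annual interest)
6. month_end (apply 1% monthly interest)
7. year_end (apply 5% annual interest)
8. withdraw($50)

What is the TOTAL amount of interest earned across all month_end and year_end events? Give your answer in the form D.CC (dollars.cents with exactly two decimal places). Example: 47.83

After 1 (month_end (apply 1% monthly interest)): balance=$2020.00 total_interest=$20.00
After 2 (month_end (apply 1% monthly interest)): balance=$2040.20 total_interest=$40.20
After 3 (deposit($1000)): balance=$3040.20 total_interest=$40.20
After 4 (withdraw($100)): balance=$2940.20 total_interest=$40.20
After 5 (year_end (apply 5% annual interest)): balance=$3087.21 total_interest=$187.21
After 6 (month_end (apply 1% monthly interest)): balance=$3118.08 total_interest=$218.08
After 7 (year_end (apply 5% annual interest)): balance=$3273.98 total_interest=$373.98
After 8 (withdraw($50)): balance=$3223.98 total_interest=$373.98

Answer: 373.98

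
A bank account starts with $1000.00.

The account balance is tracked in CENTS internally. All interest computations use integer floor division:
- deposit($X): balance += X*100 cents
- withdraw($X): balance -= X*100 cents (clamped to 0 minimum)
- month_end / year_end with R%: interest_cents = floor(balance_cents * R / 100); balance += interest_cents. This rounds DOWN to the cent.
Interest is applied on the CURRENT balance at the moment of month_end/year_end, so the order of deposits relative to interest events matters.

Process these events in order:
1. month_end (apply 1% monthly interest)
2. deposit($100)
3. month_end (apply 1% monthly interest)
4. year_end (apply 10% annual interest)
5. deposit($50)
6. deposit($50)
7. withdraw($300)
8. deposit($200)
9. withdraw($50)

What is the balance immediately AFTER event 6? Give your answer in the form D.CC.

After 1 (month_end (apply 1% monthly interest)): balance=$1010.00 total_interest=$10.00
After 2 (deposit($100)): balance=$1110.00 total_interest=$10.00
After 3 (month_end (apply 1% monthly interest)): balance=$1121.10 total_interest=$21.10
After 4 (year_end (apply 10% annual interest)): balance=$1233.21 total_interest=$133.21
After 5 (deposit($50)): balance=$1283.21 total_interest=$133.21
After 6 (deposit($50)): balance=$1333.21 total_interest=$133.21

Answer: 1333.21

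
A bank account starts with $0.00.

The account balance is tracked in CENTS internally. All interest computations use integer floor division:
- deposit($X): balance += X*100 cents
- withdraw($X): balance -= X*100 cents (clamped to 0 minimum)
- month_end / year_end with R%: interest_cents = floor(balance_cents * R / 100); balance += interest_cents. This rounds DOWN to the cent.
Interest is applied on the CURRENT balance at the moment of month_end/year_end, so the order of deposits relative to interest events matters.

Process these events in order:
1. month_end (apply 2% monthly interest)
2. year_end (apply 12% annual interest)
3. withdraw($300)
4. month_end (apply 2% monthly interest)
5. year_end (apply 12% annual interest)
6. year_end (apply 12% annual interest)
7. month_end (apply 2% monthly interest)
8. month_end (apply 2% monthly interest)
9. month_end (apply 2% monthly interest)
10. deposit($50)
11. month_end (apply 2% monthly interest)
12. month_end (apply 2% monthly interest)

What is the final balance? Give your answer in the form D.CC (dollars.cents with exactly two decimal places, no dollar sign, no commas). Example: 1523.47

After 1 (month_end (apply 2% monthly interest)): balance=$0.00 total_interest=$0.00
After 2 (year_end (apply 12% annual interest)): balance=$0.00 total_interest=$0.00
After 3 (withdraw($300)): balance=$0.00 total_interest=$0.00
After 4 (month_end (apply 2% monthly interest)): balance=$0.00 total_interest=$0.00
After 5 (year_end (apply 12% annual interest)): balance=$0.00 total_interest=$0.00
After 6 (year_end (apply 12% annual interest)): balance=$0.00 total_interest=$0.00
After 7 (month_end (apply 2% monthly interest)): balance=$0.00 total_interest=$0.00
After 8 (month_end (apply 2% monthly interest)): balance=$0.00 total_interest=$0.00
After 9 (month_end (apply 2% monthly interest)): balance=$0.00 total_interest=$0.00
After 10 (deposit($50)): balance=$50.00 total_interest=$0.00
After 11 (month_end (apply 2% monthly interest)): balance=$51.00 total_interest=$1.00
After 12 (month_end (apply 2% monthly interest)): balance=$52.02 total_interest=$2.02

Answer: 52.02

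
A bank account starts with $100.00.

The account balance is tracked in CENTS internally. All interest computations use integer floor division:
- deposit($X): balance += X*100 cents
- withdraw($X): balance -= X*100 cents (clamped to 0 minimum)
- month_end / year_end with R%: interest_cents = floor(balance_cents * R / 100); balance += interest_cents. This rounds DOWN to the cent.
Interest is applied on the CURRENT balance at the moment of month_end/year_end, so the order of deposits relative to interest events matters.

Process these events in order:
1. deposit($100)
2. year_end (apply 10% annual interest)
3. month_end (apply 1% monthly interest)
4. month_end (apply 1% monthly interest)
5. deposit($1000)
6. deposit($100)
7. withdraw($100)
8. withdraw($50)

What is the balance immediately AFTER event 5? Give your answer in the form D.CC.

After 1 (deposit($100)): balance=$200.00 total_interest=$0.00
After 2 (year_end (apply 10% annual interest)): balance=$220.00 total_interest=$20.00
After 3 (month_end (apply 1% monthly interest)): balance=$222.20 total_interest=$22.20
After 4 (month_end (apply 1% monthly interest)): balance=$224.42 total_interest=$24.42
After 5 (deposit($1000)): balance=$1224.42 total_interest=$24.42

Answer: 1224.42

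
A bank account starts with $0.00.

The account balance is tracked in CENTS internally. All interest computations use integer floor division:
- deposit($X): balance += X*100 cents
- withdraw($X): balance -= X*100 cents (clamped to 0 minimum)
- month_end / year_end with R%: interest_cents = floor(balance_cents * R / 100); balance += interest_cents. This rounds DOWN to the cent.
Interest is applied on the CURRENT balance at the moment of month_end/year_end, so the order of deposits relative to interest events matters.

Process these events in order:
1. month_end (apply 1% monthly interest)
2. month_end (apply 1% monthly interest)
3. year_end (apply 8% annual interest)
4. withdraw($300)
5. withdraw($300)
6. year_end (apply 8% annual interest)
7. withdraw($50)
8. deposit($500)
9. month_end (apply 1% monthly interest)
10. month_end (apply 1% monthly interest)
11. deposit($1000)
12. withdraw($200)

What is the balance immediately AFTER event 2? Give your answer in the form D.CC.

Answer: 0.00

Derivation:
After 1 (month_end (apply 1% monthly interest)): balance=$0.00 total_interest=$0.00
After 2 (month_end (apply 1% monthly interest)): balance=$0.00 total_interest=$0.00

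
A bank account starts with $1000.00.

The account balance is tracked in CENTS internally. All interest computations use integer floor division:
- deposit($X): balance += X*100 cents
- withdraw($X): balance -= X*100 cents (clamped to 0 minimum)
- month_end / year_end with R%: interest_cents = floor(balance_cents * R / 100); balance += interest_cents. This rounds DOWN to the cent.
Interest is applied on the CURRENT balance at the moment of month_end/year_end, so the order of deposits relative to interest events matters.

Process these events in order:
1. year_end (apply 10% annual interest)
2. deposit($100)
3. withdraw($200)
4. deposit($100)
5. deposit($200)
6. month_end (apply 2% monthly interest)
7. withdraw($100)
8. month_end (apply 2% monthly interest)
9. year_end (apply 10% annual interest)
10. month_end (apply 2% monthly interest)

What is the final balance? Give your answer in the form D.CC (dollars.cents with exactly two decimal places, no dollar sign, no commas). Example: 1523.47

After 1 (year_end (apply 10% annual interest)): balance=$1100.00 total_interest=$100.00
After 2 (deposit($100)): balance=$1200.00 total_interest=$100.00
After 3 (withdraw($200)): balance=$1000.00 total_interest=$100.00
After 4 (deposit($100)): balance=$1100.00 total_interest=$100.00
After 5 (deposit($200)): balance=$1300.00 total_interest=$100.00
After 6 (month_end (apply 2% monthly interest)): balance=$1326.00 total_interest=$126.00
After 7 (withdraw($100)): balance=$1226.00 total_interest=$126.00
After 8 (month_end (apply 2% monthly interest)): balance=$1250.52 total_interest=$150.52
After 9 (year_end (apply 10% annual interest)): balance=$1375.57 total_interest=$275.57
After 10 (month_end (apply 2% monthly interest)): balance=$1403.08 total_interest=$303.08

Answer: 1403.08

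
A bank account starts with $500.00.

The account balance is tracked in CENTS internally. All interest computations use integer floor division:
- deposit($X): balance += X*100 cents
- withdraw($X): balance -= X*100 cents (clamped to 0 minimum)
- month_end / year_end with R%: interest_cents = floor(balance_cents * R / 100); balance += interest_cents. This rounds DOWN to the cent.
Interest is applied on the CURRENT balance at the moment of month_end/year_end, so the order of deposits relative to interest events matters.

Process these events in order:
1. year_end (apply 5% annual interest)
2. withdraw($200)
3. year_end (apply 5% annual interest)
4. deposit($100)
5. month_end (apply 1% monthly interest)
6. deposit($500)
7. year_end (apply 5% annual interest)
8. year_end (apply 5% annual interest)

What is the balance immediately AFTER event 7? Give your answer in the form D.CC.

Answer: 992.94

Derivation:
After 1 (year_end (apply 5% annual interest)): balance=$525.00 total_interest=$25.00
After 2 (withdraw($200)): balance=$325.00 total_interest=$25.00
After 3 (year_end (apply 5% annual interest)): balance=$341.25 total_interest=$41.25
After 4 (deposit($100)): balance=$441.25 total_interest=$41.25
After 5 (month_end (apply 1% monthly interest)): balance=$445.66 total_interest=$45.66
After 6 (deposit($500)): balance=$945.66 total_interest=$45.66
After 7 (year_end (apply 5% annual interest)): balance=$992.94 total_interest=$92.94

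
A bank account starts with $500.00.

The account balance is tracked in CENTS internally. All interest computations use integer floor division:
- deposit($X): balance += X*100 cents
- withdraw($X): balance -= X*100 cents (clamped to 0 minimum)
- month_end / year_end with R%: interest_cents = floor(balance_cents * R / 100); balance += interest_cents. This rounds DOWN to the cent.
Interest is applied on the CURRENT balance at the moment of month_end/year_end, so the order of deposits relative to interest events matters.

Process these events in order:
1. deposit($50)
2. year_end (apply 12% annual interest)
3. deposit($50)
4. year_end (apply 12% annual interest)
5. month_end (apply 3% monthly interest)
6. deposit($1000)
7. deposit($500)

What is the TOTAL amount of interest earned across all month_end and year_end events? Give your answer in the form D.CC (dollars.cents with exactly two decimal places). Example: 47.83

Answer: 168.29

Derivation:
After 1 (deposit($50)): balance=$550.00 total_interest=$0.00
After 2 (year_end (apply 12% annual interest)): balance=$616.00 total_interest=$66.00
After 3 (deposit($50)): balance=$666.00 total_interest=$66.00
After 4 (year_end (apply 12% annual interest)): balance=$745.92 total_interest=$145.92
After 5 (month_end (apply 3% monthly interest)): balance=$768.29 total_interest=$168.29
After 6 (deposit($1000)): balance=$1768.29 total_interest=$168.29
After 7 (deposit($500)): balance=$2268.29 total_interest=$168.29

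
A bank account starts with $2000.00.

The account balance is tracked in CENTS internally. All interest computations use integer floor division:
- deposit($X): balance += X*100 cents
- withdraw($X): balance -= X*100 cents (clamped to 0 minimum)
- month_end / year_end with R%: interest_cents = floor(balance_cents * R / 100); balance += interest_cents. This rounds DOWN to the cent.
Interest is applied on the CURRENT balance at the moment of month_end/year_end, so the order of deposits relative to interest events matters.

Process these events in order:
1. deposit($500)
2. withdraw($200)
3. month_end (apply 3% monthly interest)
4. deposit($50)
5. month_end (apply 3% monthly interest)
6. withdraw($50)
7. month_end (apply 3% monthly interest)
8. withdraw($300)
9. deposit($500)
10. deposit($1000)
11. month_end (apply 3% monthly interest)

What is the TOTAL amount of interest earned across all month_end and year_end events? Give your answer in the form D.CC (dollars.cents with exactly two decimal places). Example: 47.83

Answer: 326.25

Derivation:
After 1 (deposit($500)): balance=$2500.00 total_interest=$0.00
After 2 (withdraw($200)): balance=$2300.00 total_interest=$0.00
After 3 (month_end (apply 3% monthly interest)): balance=$2369.00 total_interest=$69.00
After 4 (deposit($50)): balance=$2419.00 total_interest=$69.00
After 5 (month_end (apply 3% monthly interest)): balance=$2491.57 total_interest=$141.57
After 6 (withdraw($50)): balance=$2441.57 total_interest=$141.57
After 7 (month_end (apply 3% monthly interest)): balance=$2514.81 total_interest=$214.81
After 8 (withdraw($300)): balance=$2214.81 total_interest=$214.81
After 9 (deposit($500)): balance=$2714.81 total_interest=$214.81
After 10 (deposit($1000)): balance=$3714.81 total_interest=$214.81
After 11 (month_end (apply 3% monthly interest)): balance=$3826.25 total_interest=$326.25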